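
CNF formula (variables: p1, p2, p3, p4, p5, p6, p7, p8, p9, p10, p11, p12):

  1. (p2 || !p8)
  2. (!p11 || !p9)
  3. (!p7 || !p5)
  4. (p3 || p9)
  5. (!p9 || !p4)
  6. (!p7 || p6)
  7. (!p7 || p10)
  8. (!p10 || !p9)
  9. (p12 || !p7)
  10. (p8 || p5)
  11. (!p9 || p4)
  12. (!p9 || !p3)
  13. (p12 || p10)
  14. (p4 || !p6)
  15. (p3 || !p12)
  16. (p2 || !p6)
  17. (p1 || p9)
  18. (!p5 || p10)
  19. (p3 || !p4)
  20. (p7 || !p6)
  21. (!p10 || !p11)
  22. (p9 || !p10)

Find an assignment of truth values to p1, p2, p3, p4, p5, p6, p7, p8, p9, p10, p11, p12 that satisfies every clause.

Pure literal: p1 appears only positively; assign p1 = True.
Pure literal: p2 appears only positively; assign p2 = True.
Try p3 = True.
  then p9 is forced to False.
  then p10 is forced to False.
  then p7 is forced to False.
  then p12 is forced to True.
  then p5 is forced to False.
  then p8 is forced to True.
  then p6 is forced to False.
p4, p11 are now unconstrained; take p4 = True, p11 = False.

p1 = True, p2 = True, p3 = True, p4 = True, p5 = False, p6 = False, p7 = False, p8 = True, p9 = False, p10 = False, p11 = False, p12 = True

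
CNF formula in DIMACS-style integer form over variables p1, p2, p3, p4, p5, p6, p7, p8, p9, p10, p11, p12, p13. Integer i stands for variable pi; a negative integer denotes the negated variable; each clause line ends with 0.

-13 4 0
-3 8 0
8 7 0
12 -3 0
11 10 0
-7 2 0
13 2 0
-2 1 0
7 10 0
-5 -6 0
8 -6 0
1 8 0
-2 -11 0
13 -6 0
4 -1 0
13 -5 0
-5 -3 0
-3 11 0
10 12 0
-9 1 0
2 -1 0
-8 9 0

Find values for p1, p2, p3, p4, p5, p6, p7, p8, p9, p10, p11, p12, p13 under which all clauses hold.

p1=T  p2=T  p3=F  p4=T  p5=F  p6=F  p7=F  p8=T  p9=T  p10=T  p11=F  p12=F  p13=T

Check each clause:
  1. (¬p13 ∨ p4) — p4 is true.
  2. (¬p3 ∨ p8) — p8 is true.
  3. (p7 ∨ p8) — p8 is true.
  4. (p12 ∨ ¬p3) — ¬p3 is true.
  5. (p10 ∨ p11) — p10 is true.
  6. (¬p7 ∨ p2) — ¬p7 is true.
  7. (p2 ∨ p13) — p2 is true.
  8. (p1 ∨ ¬p2) — p1 is true.
  9. (p10 ∨ p7) — p10 is true.
  10. (¬p5 ∨ ¬p6) — ¬p6 is true.
  11. (p8 ∨ ¬p6) — p8 is true.
  12. (p1 ∨ p8) — p8 is true.
  13. (¬p2 ∨ ¬p11) — ¬p11 is true.
  14. (¬p6 ∨ p13) — ¬p6 is true.
  15. (p4 ∨ ¬p1) — p4 is true.
  16. (¬p5 ∨ p13) — ¬p5 is true.
  17. (¬p3 ∨ ¬p5) — ¬p5 is true.
  18. (p11 ∨ ¬p3) — ¬p3 is true.
  19. (p12 ∨ p10) — p10 is true.
  20. (¬p9 ∨ p1) — p1 is true.
  21. (¬p1 ∨ p2) — p2 is true.
  22. (¬p8 ∨ p9) — p9 is true.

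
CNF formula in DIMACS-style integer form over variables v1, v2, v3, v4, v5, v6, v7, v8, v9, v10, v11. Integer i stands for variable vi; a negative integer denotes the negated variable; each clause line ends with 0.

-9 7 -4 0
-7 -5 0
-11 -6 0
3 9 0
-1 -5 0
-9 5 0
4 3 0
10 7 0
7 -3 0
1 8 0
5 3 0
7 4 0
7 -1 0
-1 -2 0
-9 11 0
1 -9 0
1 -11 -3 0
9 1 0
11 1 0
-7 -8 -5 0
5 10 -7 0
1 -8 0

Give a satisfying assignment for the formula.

v1 = T, v2 = F, v3 = T, v4 = F, v5 = F, v6 = F, v7 = T, v8 = F, v9 = F, v10 = T, v11 = T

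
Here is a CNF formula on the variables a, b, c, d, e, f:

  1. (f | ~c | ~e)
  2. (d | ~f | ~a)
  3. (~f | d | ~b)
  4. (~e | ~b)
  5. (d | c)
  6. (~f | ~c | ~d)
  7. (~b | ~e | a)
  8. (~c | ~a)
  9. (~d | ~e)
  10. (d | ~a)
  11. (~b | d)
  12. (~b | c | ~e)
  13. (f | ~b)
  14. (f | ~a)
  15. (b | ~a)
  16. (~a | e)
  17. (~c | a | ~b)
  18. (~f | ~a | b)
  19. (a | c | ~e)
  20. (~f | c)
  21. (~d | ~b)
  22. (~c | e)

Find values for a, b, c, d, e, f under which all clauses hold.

Try a = False.
Set b = False and propagate.
The remaining clauses are satisfied by c = True, d = False, e = True, f = True.
Every clause has at least one true literal under this assignment.
Check each clause:
  1. (~e | f | ~c) — f is true.
  2. (~a | ~f | d) — ~a is true.
  3. (~f | d | ~b) — ~b is true.
  4. (~e | ~b) — ~b is true.
  5. (d | c) — c is true.
  6. (~d | ~f | ~c) — ~d is true.
  7. (a | ~b | ~e) — ~b is true.
  8. (~c | ~a) — ~a is true.
  9. (~e | ~d) — ~d is true.
  10. (d | ~a) — ~a is true.
  11. (~b | d) — ~b is true.
  12. (c | ~b | ~e) — c is true.
  13. (f | ~b) — ~b is true.
  14. (f | ~a) — f is true.
  15. (~a | b) — ~a is true.
  16. (~a | e) — e is true.
  17. (~b | a | ~c) — ~b is true.
  18. (~a | b | ~f) — ~a is true.
  19. (~e | c | a) — c is true.
  20. (~f | c) — c is true.
  21. (~d | ~b) — ~d is true.
  22. (~c | e) — e is true.

a=F, b=F, c=T, d=F, e=T, f=T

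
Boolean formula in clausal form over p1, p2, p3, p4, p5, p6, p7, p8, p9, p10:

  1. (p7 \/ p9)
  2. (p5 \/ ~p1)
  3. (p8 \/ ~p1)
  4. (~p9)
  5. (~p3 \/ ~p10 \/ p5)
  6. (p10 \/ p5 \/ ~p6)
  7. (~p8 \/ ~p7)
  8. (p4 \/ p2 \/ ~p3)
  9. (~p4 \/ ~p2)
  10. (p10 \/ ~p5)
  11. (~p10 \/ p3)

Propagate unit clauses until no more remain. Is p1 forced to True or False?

(~p9) is a unit clause: p9 = False.
(p9 \/ p7): since p9 = False, the clause reduces to (p7). p7 = True.
(~p8 \/ ~p7): since p7 = True, the clause reduces to (~p8). p8 = False.
(~p1 \/ p8) with p8 = False leaves only ~p1, so p1 = False.

False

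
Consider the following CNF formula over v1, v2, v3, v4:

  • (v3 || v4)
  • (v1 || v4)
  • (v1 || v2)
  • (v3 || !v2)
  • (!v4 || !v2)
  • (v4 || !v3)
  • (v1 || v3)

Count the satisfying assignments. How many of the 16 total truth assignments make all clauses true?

2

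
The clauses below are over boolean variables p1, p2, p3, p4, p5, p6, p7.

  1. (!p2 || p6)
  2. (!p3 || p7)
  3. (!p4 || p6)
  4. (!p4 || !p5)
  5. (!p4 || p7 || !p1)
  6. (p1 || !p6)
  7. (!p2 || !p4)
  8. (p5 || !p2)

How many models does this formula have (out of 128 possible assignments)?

23

Case analysis on p4 and p2:
  p4=1, p2=1: a clause becomes empty — 0.
  p4=1, p2=0: remaining (p1,p3,p5,p6,p7) ∈ {(1,0,0,1,1); (1,1,0,1,1)} — 2.
  p4=0, p2=1: remaining (p1,p3,p5,p6,p7) ∈ {(1,0,1,1,0); (1,0,1,1,1); (1,1,1,1,1)} — 3.
  p4=0, p2=0: p5 free; 9 ways for (p1,p3,p6,p7) × 2^1 = 18.
Total: 0 + 2 + 3 + 18 = 23.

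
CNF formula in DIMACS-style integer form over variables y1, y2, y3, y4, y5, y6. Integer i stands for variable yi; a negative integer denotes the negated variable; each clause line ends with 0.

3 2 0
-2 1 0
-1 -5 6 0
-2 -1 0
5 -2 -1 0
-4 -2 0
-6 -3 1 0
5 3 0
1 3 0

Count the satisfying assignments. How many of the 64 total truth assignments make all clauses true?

10

Split on y1, then y2.
  y1=1, y2=1: a clause becomes empty — 0.
  y1=1, y2=0: y4 free; 3 ways for (y3,y5,y6) × 2^1 = 6.
  y1=0, y2=1: a clause becomes empty — 0.
  y1=0, y2=0: remaining (y3,y4,y5,y6) ∈ {(1,0,0,0); (1,0,1,0); (1,1,0,0); (1,1,1,0)} — 4.
Total: 0 + 6 + 0 + 4 = 10.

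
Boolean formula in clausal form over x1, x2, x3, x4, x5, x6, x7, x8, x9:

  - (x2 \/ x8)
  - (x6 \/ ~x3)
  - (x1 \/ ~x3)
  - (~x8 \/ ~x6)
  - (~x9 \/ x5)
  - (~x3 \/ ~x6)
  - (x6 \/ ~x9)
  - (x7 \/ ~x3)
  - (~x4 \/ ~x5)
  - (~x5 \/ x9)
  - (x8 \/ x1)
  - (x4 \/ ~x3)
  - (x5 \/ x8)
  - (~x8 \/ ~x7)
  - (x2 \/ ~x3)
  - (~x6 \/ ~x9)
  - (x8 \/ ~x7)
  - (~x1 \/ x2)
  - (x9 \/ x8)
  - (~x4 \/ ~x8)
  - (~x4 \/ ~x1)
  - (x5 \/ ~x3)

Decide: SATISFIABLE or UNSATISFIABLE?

x2 occurs only positively in the remaining clauses — set x2 = True.
Pure literal: x3 appears only negated; assign x3 = False.
Set x1 = False and propagate.
  then x8 is forced to True.
  then x6 is forced to False.
  then x9 is forced to False.
  then x5 is forced to False.
  then x7 is forced to False.
  then x4 is forced to False.
So x1=False  x2=True  x3=False  x4=False  x5=False  x6=False  x7=False  x8=True  x9=False is a satisfying assignment.

SATISFIABLE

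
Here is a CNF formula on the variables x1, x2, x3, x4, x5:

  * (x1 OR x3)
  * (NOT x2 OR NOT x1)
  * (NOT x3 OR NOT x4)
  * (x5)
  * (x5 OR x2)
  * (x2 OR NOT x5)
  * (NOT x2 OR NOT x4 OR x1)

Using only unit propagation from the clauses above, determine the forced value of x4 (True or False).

False

(x5) is a unit clause: x5 = True.
In (x2 OR NOT x5), NOT x5 is now false; x2 must hold, so x2 = True.
(NOT x1 OR NOT x2): since x2 = True, the clause reduces to (NOT x1). x1 = False.
From (x3 OR x1) and x1 = False: x3 = True.
(NOT x4 OR NOT x3): since x3 = True, the clause reduces to (NOT x4). x4 = False.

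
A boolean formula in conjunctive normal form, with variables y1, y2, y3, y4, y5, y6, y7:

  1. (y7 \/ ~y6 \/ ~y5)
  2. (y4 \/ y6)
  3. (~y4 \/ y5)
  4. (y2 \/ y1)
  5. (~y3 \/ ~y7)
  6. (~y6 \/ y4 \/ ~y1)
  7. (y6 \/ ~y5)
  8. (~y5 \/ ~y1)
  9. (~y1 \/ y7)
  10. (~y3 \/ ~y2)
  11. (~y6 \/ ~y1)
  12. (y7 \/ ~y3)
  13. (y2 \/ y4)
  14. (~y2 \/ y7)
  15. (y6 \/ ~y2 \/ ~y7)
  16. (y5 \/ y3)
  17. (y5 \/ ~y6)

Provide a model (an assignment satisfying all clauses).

Try y1 = False.
  then y2 is forced to True.
  then y3 is forced to False.
  then y7 is forced to True.
  then y6 is forced to True.
  then y5 is forced to True.
y4 is now unconstrained; take y4 = False.

y1=F, y2=T, y3=F, y4=F, y5=T, y6=T, y7=T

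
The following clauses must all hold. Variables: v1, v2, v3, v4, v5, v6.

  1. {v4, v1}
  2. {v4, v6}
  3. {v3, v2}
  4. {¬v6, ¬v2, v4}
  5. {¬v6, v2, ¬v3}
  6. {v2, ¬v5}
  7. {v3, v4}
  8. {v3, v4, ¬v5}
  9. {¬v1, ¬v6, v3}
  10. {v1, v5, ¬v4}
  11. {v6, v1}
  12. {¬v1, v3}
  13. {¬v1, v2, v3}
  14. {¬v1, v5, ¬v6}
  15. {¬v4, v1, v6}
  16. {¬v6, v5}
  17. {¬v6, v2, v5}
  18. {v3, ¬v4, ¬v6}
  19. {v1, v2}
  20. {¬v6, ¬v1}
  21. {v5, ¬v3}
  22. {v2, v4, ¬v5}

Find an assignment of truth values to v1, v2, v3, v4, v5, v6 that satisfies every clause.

Try v1 = False.
  then v4 is forced to True.
  then v5 is forced to True.
  then v2 is forced to True.
  then v6 is forced to True.
  then v3 is forced to True.

v1=0, v2=1, v3=1, v4=1, v5=1, v6=1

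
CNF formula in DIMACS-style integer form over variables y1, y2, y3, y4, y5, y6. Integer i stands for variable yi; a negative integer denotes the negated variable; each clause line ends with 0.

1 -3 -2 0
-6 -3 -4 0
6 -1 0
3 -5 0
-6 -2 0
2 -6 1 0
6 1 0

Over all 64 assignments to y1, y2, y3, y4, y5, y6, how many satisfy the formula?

4

Satisfying assignments:
  y1=T y2=F y3=F y4=F y5=F y6=T
  y1=T y2=F y3=F y4=T y5=F y6=T
  y1=T y2=F y3=T y4=F y5=F y6=T
  y1=T y2=F y3=T y4=F y5=T y6=T
Count: 4.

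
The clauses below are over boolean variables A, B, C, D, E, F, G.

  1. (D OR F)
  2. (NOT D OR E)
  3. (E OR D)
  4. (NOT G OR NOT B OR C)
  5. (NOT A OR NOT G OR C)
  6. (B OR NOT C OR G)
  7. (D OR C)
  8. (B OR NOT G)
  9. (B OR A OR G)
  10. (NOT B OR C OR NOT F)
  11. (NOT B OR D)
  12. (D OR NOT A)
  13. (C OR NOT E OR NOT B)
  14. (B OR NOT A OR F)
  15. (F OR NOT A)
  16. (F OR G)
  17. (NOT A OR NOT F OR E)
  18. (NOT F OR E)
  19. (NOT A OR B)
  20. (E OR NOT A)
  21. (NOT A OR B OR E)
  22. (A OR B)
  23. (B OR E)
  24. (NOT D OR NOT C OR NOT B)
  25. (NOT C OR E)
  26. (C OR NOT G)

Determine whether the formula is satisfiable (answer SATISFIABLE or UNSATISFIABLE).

B = True:
  propagation gives D=True, E=True, C=True; an empty clause results — contradiction.
B = False:
  propagation gives G=False, C=False, D=True, E=True; an empty clause results — contradiction.
Every branch closes, so no satisfying assignment exists.

UNSATISFIABLE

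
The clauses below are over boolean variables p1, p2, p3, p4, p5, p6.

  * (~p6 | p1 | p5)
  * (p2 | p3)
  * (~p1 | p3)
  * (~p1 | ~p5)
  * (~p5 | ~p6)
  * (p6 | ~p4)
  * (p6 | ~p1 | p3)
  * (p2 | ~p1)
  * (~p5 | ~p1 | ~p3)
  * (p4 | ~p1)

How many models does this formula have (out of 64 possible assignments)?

Case analysis on p1 and p3:
  p1=T, p3=T: remaining (p2,p4,p5,p6) ∈ {(T,T,F,T)} — 1.
  p1=T, p3=F: a clause becomes empty — 0.
  p1=F, p3=T: remaining (p2,p4,p5,p6) ∈ {(F,F,F,F); (F,F,T,F); (T,F,F,F); (T,F,T,F)} — 4.
  p1=F, p3=F: remaining (p2,p4,p5,p6) ∈ {(T,F,F,F); (T,F,T,F)} — 2.
Total: 1 + 0 + 4 + 2 = 7.

7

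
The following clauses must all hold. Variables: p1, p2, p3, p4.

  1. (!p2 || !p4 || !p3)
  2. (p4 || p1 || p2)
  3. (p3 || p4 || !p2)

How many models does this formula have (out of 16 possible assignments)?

10

Split on p2, then p4.
  p2=1, p4=1: remaining (p1,p3) ∈ {(0,0); (1,0)} — 2.
  p2=1, p4=0: remaining (p1,p3) ∈ {(0,1); (1,1)} — 2.
  p2=0, p4=1: remaining (p1,p3) ∈ {(0,0); (0,1); (1,0); (1,1)} — 4.
  p2=0, p4=0: remaining (p1,p3) ∈ {(1,0); (1,1)} — 2.
Total: 2 + 2 + 4 + 2 = 10.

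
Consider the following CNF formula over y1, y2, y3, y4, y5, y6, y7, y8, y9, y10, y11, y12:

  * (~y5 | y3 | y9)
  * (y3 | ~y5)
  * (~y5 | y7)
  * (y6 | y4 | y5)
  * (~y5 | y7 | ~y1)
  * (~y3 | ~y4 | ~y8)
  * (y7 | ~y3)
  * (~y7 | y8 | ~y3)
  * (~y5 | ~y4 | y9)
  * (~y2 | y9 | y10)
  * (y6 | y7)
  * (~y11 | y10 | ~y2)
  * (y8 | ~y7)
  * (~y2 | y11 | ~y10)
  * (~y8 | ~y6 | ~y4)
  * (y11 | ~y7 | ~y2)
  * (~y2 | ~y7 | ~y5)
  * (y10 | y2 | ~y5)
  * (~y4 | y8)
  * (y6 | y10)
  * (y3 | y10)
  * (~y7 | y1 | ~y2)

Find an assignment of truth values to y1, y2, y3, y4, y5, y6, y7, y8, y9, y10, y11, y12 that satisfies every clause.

y1 = 0, y2 = 0, y3 = 0, y4 = 0, y5 = 0, y6 = 1, y7 = 1, y8 = 1, y9 = 1, y10 = 1, y11 = 1, y12 = 1

Check each clause:
  1. (~y5 | y9 | y3) — y9 is true.
  2. (y3 | ~y5) — ~y5 is true.
  3. (~y5 | y7) — ~y5 is true.
  4. (y6 | y5 | y4) — y6 is true.
  5. (~y5 | ~y1 | y7) — ~y5 is true.
  6. (~y4 | ~y8 | ~y3) — ~y4 is true.
  7. (y7 | ~y3) — ~y3 is true.
  8. (y8 | ~y3 | ~y7) — y8 is true.
  9. (y9 | ~y4 | ~y5) — y9 is true.
  10. (~y2 | y10 | y9) — y9 is true.
  11. (y7 | y6) — y6 is true.
  12. (~y11 | ~y2 | y10) — y10 is true.
  13. (y8 | ~y7) — y8 is true.
  14. (~y2 | y11 | ~y10) — y11 is true.
  15. (~y4 | ~y8 | ~y6) — ~y4 is true.
  16. (y11 | ~y2 | ~y7) — y11 is true.
  17. (~y7 | ~y5 | ~y2) — ~y5 is true.
  18. (~y5 | y10 | y2) — y10 is true.
  19. (y8 | ~y4) — y8 is true.
  20. (y10 | y6) — y10 is true.
  21. (y10 | y3) — y10 is true.
  22. (~y2 | y1 | ~y7) — ~y2 is true.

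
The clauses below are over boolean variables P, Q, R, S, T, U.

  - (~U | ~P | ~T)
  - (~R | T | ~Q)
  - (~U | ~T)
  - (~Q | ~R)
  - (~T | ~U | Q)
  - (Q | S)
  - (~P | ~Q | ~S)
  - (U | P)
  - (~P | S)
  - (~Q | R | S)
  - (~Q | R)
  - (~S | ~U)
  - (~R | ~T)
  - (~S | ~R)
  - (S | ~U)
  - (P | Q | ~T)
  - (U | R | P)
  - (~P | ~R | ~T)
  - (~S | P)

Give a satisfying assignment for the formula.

Set P = True and propagate.
  then S is forced to True.
  then Q is forced to False.
  then U is forced to False.
  then R is forced to False.
T is now unconstrained; take T = False.

P=1  Q=0  R=0  S=1  T=0  U=0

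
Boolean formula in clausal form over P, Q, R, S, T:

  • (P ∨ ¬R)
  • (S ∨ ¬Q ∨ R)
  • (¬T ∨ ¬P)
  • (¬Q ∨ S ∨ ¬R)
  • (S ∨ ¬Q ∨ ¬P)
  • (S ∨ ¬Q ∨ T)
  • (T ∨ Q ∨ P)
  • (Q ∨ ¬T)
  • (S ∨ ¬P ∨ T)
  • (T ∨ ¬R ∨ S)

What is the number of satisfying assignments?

Satisfying assignments:
  P=0 Q=1 R=0 S=1 T=0
  P=0 Q=1 R=0 S=1 T=1
  P=1 Q=0 R=0 S=1 T=0
  P=1 Q=0 R=1 S=1 T=0
  P=1 Q=1 R=0 S=1 T=0
  P=1 Q=1 R=1 S=1 T=0
That's 6 in total.

6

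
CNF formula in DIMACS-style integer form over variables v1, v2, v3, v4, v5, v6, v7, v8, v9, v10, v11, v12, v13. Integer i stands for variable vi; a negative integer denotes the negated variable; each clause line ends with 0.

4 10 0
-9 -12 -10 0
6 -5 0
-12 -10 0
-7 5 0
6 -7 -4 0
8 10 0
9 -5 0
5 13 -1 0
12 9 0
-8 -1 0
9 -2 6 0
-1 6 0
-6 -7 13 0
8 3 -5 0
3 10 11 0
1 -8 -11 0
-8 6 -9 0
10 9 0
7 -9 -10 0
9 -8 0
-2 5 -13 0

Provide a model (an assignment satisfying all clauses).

v1=False, v2=False, v3=True, v4=True, v5=True, v6=True, v7=False, v8=True, v9=True, v10=False, v11=False, v12=True, v13=False

Pure literal: v2 appears only negated; assign v2 = False.
Pure literal: v3 appears only positively; assign v3 = True.
Try v1 = False.
Branch on v4: take v4 = True.
Set v5 = True and propagate.
  then v6 is forced to True.
  then v9 is forced to True.
For the remaining variables, v7 = False, v8 = True, v10 = False, v11 = False, v12 = True, v13 = False works.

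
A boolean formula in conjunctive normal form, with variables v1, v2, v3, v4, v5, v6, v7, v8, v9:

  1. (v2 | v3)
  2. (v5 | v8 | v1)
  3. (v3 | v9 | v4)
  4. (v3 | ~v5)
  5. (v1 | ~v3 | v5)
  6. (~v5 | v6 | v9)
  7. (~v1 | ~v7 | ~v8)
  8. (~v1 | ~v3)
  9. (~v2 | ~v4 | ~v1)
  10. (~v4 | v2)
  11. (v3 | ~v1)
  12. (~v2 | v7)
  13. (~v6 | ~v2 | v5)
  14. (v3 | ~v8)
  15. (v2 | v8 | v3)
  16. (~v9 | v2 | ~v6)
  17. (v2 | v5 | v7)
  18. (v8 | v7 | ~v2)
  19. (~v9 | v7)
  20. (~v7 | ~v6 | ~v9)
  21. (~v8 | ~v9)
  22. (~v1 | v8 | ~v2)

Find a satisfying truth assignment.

Try v1 = False.
The remaining clauses are satisfied by v2 = False, v3 = True, v4 = False, v5 = True, v6 = True, v7 = False, v8 = True, v9 = False.
Check each clause:
  1. (v3 | v2) — v3 is true.
  2. (v5 | v8 | v1) — v8 is true.
  3. (v4 | v3 | v9) — v3 is true.
  4. (~v5 | v3) — v3 is true.
  5. (v1 | v5 | ~v3) — v5 is true.
  6. (~v5 | v6 | v9) — v6 is true.
  7. (~v8 | ~v1 | ~v7) — ~v7 is true.
  8. (~v3 | ~v1) — ~v1 is true.
  9. (~v4 | ~v1 | ~v2) — ~v4 is true.
  10. (~v4 | v2) — ~v4 is true.
  11. (~v1 | v3) — v3 is true.
  12. (v7 | ~v2) — ~v2 is true.
  13. (~v2 | ~v6 | v5) — v5 is true.
  14. (~v8 | v3) — v3 is true.
  15. (v2 | v3 | v8) — v8 is true.
  16. (v2 | ~v6 | ~v9) — ~v9 is true.
  17. (v5 | v7 | v2) — v5 is true.
  18. (v7 | v8 | ~v2) — v8 is true.
  19. (v7 | ~v9) — ~v9 is true.
  20. (~v6 | ~v9 | ~v7) — ~v7 is true.
  21. (~v9 | ~v8) — ~v9 is true.
  22. (v8 | ~v2 | ~v1) — v8 is true.

v1=False, v2=False, v3=True, v4=False, v5=True, v6=True, v7=False, v8=True, v9=False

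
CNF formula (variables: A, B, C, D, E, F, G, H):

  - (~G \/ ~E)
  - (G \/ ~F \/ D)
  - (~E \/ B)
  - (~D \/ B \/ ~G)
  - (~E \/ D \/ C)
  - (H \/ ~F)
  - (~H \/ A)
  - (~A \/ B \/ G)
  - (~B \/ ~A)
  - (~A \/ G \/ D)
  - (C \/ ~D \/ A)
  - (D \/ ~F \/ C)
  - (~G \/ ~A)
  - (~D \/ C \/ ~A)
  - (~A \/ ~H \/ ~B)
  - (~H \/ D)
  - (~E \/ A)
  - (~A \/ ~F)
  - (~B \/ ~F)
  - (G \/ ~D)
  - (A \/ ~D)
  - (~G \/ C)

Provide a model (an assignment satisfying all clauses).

A=0, B=0, C=0, D=0, E=0, F=0, G=0, H=0

Check each clause:
  1. (~G \/ ~E) — ~G is true.
  2. (D \/ ~F \/ G) — ~F is true.
  3. (~E \/ B) — ~E is true.
  4. (B \/ ~D \/ ~G) — ~G is true.
  5. (D \/ C \/ ~E) — ~E is true.
  6. (H \/ ~F) — ~F is true.
  7. (~H \/ A) — ~H is true.
  8. (B \/ G \/ ~A) — ~A is true.
  9. (~B \/ ~A) — ~A is true.
  10. (~A \/ G \/ D) — ~A is true.
  11. (~D \/ A \/ C) — ~D is true.
  12. (D \/ ~F \/ C) — ~F is true.
  13. (~G \/ ~A) — ~G is true.
  14. (~A \/ ~D \/ C) — ~D is true.
  15. (~B \/ ~H \/ ~A) — ~H is true.
  16. (~H \/ D) — ~H is true.
  17. (~E \/ A) — ~E is true.
  18. (~F \/ ~A) — ~F is true.
  19. (~F \/ ~B) — ~F is true.
  20. (G \/ ~D) — ~D is true.
  21. (~D \/ A) — ~D is true.
  22. (~G \/ C) — ~G is true.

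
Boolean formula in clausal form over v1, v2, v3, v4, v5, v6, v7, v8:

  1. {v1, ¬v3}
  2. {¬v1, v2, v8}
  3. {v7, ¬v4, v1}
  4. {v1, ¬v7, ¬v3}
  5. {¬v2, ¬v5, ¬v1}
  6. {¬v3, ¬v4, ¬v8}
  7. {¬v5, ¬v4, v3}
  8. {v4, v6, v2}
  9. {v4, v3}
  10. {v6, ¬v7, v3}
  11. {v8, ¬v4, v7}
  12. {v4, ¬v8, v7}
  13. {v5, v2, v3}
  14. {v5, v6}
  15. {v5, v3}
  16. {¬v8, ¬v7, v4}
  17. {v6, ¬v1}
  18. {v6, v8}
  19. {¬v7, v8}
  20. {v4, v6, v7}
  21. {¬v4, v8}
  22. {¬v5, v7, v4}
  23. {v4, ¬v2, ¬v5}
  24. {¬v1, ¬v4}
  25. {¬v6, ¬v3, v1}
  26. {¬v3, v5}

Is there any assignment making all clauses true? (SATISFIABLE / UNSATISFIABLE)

UNSATISFIABLE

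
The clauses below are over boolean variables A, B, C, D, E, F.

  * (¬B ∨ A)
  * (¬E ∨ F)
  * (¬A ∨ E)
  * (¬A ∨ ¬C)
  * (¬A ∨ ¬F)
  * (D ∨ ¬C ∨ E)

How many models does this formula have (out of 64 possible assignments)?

Split on A, then E.
  A=T, E=T: a clause becomes empty — 0.
  A=T, E=F: a clause becomes empty — 0.
  A=F, E=T: remaining (B,C,D,F) ∈ {(F,F,F,T); (F,F,T,T); (F,T,F,T); (F,T,T,T)} — 4.
  A=F, E=F: F free; 3 ways for (B,C,D) × 2^1 = 6.
Total: 0 + 0 + 4 + 6 = 10.

10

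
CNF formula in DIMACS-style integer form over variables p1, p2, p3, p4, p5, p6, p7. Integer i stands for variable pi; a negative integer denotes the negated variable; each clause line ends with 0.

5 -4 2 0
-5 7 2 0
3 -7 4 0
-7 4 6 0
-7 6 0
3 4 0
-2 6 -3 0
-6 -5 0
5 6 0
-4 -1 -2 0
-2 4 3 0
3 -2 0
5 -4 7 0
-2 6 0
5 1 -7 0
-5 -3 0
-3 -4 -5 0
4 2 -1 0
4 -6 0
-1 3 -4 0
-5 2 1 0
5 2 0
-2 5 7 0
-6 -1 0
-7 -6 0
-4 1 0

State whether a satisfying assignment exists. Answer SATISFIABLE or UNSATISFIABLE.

UNSATISFIABLE

p4 = True:
  propagation gives p1=True, p2=False, p5=True, p7=True; an empty clause results — contradiction.
p4 = False:
  propagation gives p3=True, p5=False, p6=True; an empty clause results — contradiction.
Every branch closes, so no satisfying assignment exists.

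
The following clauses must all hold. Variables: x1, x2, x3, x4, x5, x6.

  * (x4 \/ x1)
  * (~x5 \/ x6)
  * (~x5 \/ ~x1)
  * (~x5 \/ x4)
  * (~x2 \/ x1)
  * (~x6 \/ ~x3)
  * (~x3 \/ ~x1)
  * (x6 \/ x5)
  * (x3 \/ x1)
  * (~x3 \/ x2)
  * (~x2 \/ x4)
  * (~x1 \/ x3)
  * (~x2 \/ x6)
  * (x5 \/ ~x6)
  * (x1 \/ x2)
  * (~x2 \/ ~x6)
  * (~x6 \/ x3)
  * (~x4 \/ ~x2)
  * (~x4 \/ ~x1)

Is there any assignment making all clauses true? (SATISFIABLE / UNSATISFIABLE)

UNSATISFIABLE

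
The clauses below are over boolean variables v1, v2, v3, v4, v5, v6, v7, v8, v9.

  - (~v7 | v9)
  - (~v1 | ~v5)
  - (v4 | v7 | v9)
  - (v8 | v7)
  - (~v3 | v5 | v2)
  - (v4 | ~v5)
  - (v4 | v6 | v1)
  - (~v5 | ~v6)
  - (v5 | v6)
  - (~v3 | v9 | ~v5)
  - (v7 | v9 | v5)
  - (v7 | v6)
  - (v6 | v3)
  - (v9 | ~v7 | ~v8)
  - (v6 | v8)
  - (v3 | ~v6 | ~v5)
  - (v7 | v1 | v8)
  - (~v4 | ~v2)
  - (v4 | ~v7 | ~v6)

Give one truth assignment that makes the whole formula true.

v1=1  v2=1  v3=1  v4=0  v5=0  v6=1  v7=0  v8=1  v9=1

Pure literal: v9 appears only positively; assign v9 = True.
Branch on v1: take v1 = True.
  then v5 is forced to False.
  then v6 is forced to True.
For the remaining variables, v2 = True, v3 = True, v4 = False, v7 = False, v8 = True works.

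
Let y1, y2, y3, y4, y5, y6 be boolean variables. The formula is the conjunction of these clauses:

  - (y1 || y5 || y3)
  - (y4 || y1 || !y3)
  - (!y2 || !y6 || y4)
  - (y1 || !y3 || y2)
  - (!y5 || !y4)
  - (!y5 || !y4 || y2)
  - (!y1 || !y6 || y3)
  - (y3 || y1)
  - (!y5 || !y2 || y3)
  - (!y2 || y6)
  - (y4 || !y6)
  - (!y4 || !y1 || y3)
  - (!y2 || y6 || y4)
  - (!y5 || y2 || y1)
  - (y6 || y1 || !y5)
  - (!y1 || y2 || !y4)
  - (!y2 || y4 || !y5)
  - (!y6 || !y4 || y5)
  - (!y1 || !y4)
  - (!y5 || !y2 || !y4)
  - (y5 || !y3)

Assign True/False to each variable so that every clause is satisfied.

y1 = True, y2 = False, y3 = False, y4 = False, y5 = False, y6 = False

Try y1 = True.
  then y4 is forced to False.
  then y6 is forced to False.
  then y2 is forced to False.
Set y3 = False and propagate.
y5 is now unconstrained; take y5 = False.
Every clause has at least one true literal under this assignment.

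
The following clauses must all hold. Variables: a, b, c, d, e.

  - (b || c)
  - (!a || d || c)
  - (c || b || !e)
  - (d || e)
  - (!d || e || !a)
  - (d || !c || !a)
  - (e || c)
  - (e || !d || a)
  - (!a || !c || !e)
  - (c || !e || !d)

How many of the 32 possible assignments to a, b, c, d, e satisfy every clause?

Satisfying assignments:
  a=0 b=0 c=1 d=0 e=1
  a=0 b=0 c=1 d=1 e=1
  a=0 b=1 c=0 d=0 e=1
  a=0 b=1 c=1 d=0 e=1
  a=0 b=1 c=1 d=1 e=1
Count: 5.

5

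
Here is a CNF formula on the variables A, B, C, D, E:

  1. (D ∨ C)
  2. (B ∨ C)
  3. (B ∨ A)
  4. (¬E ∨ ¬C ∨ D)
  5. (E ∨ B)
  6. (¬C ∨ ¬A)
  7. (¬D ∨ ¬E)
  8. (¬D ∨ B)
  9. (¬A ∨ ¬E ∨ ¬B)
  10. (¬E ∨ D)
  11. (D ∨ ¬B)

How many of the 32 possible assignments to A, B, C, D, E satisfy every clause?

3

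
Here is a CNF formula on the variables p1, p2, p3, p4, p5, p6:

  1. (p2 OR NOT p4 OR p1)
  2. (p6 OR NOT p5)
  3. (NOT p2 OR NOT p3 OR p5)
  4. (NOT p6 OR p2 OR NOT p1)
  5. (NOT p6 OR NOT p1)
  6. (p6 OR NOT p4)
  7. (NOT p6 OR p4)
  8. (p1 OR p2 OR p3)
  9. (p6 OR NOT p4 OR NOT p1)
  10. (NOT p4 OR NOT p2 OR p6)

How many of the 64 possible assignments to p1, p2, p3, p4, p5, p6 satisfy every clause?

8

Case analysis on p6 and p1:
  p6=1, p1=1: a clause becomes empty — 0.
  p6=1, p1=0: remaining (p2,p3,p4,p5) ∈ {(1,0,1,0); (1,0,1,1); (1,1,1,1)} — 3.
  p6=0, p1=1: remaining (p2,p3,p4,p5) ∈ {(0,0,0,0); (0,1,0,0); (1,0,0,0)} — 3.
  p6=0, p1=0: remaining (p2,p3,p4,p5) ∈ {(0,1,0,0); (1,0,0,0)} — 2.
Total: 0 + 3 + 3 + 2 = 8.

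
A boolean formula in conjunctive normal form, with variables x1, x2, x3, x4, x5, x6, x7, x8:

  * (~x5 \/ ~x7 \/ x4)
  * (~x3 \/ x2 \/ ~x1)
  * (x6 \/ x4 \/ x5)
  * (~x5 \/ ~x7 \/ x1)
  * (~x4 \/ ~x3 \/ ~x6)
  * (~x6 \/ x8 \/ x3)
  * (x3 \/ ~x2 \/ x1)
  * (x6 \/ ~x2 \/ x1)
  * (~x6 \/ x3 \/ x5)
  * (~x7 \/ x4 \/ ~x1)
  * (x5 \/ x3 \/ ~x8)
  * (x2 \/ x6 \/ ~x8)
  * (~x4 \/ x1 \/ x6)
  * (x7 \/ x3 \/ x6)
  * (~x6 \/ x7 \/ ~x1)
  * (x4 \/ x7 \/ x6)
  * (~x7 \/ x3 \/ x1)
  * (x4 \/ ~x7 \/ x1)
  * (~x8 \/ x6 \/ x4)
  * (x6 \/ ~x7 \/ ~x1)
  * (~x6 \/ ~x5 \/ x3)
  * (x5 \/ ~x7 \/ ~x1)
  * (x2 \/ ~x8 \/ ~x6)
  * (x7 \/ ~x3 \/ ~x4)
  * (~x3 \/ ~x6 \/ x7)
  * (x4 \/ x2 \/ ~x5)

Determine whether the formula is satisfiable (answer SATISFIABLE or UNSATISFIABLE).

x6 = True:
  x3 = True:
    propagation gives x4=False, x7=True, x5=False, x1=False; an empty clause results — contradiction.
  x3 = False:
    propagation gives x8=True, x5=True; an empty clause results — contradiction.
x6 = False:
  x1 = True:
    propagation gives x7=False, x3=True, x2=True, x4=True; an empty clause results — contradiction.
  x1 = False:
    propagation gives x2=False, x8=False, x4=False, x5=True; an empty clause results — contradiction.
Every branch closes, so no satisfying assignment exists.

UNSATISFIABLE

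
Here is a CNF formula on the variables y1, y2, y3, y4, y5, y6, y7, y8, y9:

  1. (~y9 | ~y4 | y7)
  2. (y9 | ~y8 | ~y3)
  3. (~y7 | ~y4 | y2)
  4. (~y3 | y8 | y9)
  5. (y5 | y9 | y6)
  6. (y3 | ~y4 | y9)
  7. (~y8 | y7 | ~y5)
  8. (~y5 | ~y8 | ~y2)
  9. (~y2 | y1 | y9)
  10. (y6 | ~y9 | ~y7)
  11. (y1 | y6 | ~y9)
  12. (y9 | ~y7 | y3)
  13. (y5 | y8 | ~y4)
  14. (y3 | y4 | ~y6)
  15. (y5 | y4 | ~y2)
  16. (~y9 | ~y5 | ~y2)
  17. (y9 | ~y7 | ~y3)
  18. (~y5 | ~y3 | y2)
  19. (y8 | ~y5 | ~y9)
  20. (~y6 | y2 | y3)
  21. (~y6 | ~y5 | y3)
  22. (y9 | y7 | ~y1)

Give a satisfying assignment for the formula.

Set y1 = False and propagate.
Branch on y2: take y2 = False.
The remaining clauses are satisfied by y3 = True, y4 = False, y5 = False, y6 = True, y7 = False, y8 = True, y9 = True.

y1=False, y2=False, y3=True, y4=False, y5=False, y6=True, y7=False, y8=True, y9=True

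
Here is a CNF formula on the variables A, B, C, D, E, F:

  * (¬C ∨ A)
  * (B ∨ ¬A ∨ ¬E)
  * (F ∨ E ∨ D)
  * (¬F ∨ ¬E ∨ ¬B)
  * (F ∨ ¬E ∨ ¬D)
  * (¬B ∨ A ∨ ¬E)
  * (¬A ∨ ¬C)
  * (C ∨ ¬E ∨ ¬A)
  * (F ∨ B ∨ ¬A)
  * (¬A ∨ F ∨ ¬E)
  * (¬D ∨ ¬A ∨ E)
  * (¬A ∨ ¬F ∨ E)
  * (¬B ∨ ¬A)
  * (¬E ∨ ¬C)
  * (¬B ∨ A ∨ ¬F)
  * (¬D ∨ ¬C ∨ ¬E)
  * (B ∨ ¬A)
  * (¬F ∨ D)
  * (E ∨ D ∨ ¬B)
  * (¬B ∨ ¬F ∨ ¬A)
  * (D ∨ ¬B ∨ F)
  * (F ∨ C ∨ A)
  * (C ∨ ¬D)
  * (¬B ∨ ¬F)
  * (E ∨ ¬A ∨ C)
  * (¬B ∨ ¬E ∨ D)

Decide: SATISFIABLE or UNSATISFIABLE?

UNSATISFIABLE

A = True:
  propagation gives C=False, E=False; an empty clause results — contradiction.
A = False:
  propagation gives C=False, F=True, B=False, D=True; an empty clause results — contradiction.
Every branch closes, so no satisfying assignment exists.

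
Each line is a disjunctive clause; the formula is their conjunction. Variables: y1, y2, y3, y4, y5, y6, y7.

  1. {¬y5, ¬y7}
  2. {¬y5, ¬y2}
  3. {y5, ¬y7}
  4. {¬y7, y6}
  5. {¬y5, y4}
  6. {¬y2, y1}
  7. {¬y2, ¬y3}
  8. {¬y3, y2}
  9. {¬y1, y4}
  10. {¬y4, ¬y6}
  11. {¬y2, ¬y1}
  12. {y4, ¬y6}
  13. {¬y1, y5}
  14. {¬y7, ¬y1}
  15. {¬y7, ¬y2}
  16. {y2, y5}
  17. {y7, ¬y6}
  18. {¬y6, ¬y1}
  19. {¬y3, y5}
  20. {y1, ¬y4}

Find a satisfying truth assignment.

y1=T, y2=F, y3=F, y4=T, y5=T, y6=F, y7=F

Pure literal: y3 appears only negated; assign y3 = False.
Try y1 = True.
  then y4 is forced to True.
  then y6 is forced to False.
  then y7 is forced to False.
  then y2 is forced to False.
  then y5 is forced to True.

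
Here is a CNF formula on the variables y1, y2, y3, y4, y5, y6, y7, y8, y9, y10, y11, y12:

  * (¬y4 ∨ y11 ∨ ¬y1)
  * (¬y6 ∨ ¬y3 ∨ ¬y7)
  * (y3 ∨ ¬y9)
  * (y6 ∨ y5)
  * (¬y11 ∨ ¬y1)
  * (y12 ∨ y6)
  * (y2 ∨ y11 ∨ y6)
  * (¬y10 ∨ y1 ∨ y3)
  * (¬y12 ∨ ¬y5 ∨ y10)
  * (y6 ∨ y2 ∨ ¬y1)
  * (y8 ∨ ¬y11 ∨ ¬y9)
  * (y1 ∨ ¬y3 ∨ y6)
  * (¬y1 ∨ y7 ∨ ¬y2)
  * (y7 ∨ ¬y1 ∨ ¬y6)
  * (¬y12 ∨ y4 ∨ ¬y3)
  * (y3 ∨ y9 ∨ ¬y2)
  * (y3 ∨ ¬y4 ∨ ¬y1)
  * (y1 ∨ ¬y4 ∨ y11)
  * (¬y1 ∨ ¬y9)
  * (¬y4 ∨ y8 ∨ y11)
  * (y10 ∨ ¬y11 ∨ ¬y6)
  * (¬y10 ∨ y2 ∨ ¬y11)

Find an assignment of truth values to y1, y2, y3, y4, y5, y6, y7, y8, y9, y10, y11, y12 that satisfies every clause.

y1=F, y2=F, y3=F, y4=F, y5=F, y6=T, y7=F, y8=F, y9=F, y10=F, y11=F, y12=F

Check each clause:
  1. (¬y4 ∨ ¬y1 ∨ y11) — ¬y4 is true.
  2. (¬y3 ∨ ¬y7 ∨ ¬y6) — ¬y7 is true.
  3. (y3 ∨ ¬y9) — ¬y9 is true.
  4. (y6 ∨ y5) — y6 is true.
  5. (¬y1 ∨ ¬y11) — ¬y11 is true.
  6. (y12 ∨ y6) — y6 is true.
  7. (y2 ∨ y11 ∨ y6) — y6 is true.
  8. (y1 ∨ ¬y10 ∨ y3) — ¬y10 is true.
  9. (¬y12 ∨ ¬y5 ∨ y10) — ¬y5 is true.
  10. (¬y1 ∨ y2 ∨ y6) — ¬y1 is true.
  11. (y8 ∨ ¬y11 ∨ ¬y9) — ¬y11 is true.
  12. (¬y3 ∨ y6 ∨ y1) — ¬y3 is true.
  13. (y7 ∨ ¬y2 ∨ ¬y1) — ¬y2 is true.
  14. (¬y6 ∨ ¬y1 ∨ y7) — ¬y1 is true.
  15. (¬y12 ∨ ¬y3 ∨ y4) — ¬y12 is true.
  16. (y9 ∨ ¬y2 ∨ y3) — ¬y2 is true.
  17. (y3 ∨ ¬y1 ∨ ¬y4) — ¬y4 is true.
  18. (y1 ∨ ¬y4 ∨ y11) — ¬y4 is true.
  19. (¬y1 ∨ ¬y9) — ¬y1 is true.
  20. (y8 ∨ y11 ∨ ¬y4) — ¬y4 is true.
  21. (¬y6 ∨ y10 ∨ ¬y11) — ¬y11 is true.
  22. (¬y10 ∨ y2 ∨ ¬y11) — ¬y11 is true.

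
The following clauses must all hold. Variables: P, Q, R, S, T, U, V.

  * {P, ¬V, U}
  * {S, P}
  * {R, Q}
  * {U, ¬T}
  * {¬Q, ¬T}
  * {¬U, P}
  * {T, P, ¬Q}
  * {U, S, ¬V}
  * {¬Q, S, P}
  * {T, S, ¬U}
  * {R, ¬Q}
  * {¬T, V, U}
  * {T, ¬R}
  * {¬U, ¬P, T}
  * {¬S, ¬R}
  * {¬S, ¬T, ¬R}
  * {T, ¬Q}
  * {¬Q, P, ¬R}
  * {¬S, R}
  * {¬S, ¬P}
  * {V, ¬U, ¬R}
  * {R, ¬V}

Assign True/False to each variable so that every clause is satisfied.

P=True, Q=False, R=True, S=False, T=True, U=True, V=True

Try P = True.
  then S is forced to False.
Set Q = False and propagate.
  then R is forced to True.
  then T is forced to True.
  then U is forced to True.
  then V is forced to True.
Every clause has at least one true literal under this assignment.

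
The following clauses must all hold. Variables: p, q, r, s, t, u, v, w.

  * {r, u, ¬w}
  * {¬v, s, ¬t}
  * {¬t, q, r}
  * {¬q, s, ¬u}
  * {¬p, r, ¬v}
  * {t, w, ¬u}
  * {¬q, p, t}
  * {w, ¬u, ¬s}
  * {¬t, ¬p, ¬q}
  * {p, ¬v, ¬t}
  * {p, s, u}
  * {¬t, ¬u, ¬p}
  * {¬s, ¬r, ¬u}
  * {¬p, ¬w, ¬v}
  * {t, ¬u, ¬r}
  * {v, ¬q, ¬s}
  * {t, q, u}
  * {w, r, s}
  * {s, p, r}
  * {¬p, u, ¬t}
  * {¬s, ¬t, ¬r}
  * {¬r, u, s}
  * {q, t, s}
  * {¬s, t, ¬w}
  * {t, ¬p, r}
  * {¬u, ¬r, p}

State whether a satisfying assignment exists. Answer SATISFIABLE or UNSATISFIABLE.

Set p = True and propagate.
The remaining clauses are satisfied by q = True, r = True, s = True, t = False, u = False, v = True, w = False.
Every clause has at least one true literal under this assignment.
So p=T, q=T, r=T, s=T, t=F, u=F, v=T, w=F is a satisfying assignment.

SATISFIABLE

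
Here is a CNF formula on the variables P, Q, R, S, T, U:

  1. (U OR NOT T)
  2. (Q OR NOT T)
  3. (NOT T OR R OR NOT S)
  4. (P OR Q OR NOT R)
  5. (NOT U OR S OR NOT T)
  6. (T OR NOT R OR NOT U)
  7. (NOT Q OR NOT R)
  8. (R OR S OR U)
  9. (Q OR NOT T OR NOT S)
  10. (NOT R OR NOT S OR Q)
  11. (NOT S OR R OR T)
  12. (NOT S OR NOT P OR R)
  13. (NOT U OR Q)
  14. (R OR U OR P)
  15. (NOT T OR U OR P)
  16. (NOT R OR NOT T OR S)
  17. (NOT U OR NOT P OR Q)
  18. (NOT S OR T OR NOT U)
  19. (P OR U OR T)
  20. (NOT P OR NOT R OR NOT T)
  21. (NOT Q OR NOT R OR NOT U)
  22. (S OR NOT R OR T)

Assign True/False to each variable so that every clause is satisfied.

P=F  Q=T  R=F  S=F  T=F  U=T

Try P = False.
Set Q = True and propagate.
  then R is forced to False.
  then U is forced to True.
For the remaining variables, S = False, T = False works.
Every clause has at least one true literal under this assignment.
Check each clause:
  1. (NOT T OR U) — NOT T is true.
  2. (NOT T OR Q) — Q is true.
  3. (NOT T OR R OR NOT S) — NOT T is true.
  4. (Q OR P OR NOT R) — Q is true.
  5. (NOT T OR S OR NOT U) — NOT T is true.
  6. (T OR NOT U OR NOT R) — NOT R is true.
  7. (NOT Q OR NOT R) — NOT R is true.
  8. (U OR S OR R) — U is true.
  9. (NOT T OR NOT S OR Q) — Q is true.
  10. (NOT S OR Q OR NOT R) — Q is true.
  11. (T OR NOT S OR R) — NOT S is true.
  12. (R OR NOT S OR NOT P) — NOT S is true.
  13. (Q OR NOT U) — Q is true.
  14. (U OR R OR P) — U is true.
  15. (U OR NOT T OR P) — NOT T is true.
  16. (S OR NOT R OR NOT T) — NOT T is true.
  17. (NOT P OR Q OR NOT U) — Q is true.
  18. (T OR NOT U OR NOT S) — NOT S is true.
  19. (T OR U OR P) — U is true.
  20. (NOT R OR NOT P OR NOT T) — NOT T is true.
  21. (NOT U OR NOT R OR NOT Q) — NOT R is true.
  22. (S OR T OR NOT R) — NOT R is true.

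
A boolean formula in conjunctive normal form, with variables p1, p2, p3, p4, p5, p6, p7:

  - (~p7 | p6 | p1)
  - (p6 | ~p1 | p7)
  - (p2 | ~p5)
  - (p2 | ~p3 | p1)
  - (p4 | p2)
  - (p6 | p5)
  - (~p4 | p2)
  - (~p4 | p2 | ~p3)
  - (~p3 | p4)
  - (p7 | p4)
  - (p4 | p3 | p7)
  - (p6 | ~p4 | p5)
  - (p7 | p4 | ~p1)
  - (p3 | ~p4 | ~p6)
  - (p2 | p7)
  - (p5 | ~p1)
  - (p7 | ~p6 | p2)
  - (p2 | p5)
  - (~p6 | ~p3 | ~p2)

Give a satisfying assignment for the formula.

Branch on p1: take p1 = False.
Try p2 = True.
Branch on p3: take p3 = True.
  then p4 is forced to True.
  then p6 is forced to False.
  then p7 is forced to False.
  then p5 is forced to True.

p1=F, p2=T, p3=T, p4=T, p5=T, p6=F, p7=F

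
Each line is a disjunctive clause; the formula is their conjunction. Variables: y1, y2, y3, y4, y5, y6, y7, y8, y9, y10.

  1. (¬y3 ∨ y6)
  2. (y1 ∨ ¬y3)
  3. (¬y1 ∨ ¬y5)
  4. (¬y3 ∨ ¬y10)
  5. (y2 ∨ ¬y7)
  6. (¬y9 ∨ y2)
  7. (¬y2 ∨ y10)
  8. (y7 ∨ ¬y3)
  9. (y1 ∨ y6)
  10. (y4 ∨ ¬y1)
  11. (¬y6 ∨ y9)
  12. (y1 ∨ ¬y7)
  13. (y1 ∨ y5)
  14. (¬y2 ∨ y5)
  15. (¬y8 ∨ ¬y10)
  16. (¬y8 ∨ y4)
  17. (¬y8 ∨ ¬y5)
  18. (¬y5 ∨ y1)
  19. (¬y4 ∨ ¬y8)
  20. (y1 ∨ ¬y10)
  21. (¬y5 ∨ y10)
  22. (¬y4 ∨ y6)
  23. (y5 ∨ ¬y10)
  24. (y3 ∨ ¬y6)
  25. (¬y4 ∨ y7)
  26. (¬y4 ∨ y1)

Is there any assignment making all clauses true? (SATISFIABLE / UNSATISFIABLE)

y1 = True:
  propagation gives y5=False, y4=True, y2=False, y7=False; an empty clause results — contradiction.
y1 = False:
  propagation gives y3=False, y6=True; an empty clause results — contradiction.
Every branch closes, so no satisfying assignment exists.

UNSATISFIABLE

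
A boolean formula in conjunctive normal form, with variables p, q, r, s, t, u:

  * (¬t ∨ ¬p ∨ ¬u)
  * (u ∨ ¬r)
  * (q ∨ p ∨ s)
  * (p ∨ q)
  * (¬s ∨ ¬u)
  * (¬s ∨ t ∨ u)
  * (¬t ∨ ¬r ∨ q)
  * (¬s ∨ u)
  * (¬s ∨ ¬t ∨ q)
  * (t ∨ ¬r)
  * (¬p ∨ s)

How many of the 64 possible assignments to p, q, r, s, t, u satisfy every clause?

5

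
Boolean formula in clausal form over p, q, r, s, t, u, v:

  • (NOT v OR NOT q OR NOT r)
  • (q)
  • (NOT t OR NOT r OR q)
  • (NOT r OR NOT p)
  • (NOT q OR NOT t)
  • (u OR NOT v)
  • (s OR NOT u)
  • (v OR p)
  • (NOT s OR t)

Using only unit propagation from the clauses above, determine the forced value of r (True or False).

(q) is a unit clause: q = True.
(NOT q OR NOT t): since q = True, the clause reduces to (NOT t). t = False.
From (t OR NOT s) and t = False: s = False.
From (NOT u OR s) and s = False: u = False.
From (NOT v OR u) and u = False: v = False.
In (v OR p), v is now false; p must hold, so p = True.
In (NOT r OR NOT p), NOT p is now false; NOT r must hold, so r = False.

False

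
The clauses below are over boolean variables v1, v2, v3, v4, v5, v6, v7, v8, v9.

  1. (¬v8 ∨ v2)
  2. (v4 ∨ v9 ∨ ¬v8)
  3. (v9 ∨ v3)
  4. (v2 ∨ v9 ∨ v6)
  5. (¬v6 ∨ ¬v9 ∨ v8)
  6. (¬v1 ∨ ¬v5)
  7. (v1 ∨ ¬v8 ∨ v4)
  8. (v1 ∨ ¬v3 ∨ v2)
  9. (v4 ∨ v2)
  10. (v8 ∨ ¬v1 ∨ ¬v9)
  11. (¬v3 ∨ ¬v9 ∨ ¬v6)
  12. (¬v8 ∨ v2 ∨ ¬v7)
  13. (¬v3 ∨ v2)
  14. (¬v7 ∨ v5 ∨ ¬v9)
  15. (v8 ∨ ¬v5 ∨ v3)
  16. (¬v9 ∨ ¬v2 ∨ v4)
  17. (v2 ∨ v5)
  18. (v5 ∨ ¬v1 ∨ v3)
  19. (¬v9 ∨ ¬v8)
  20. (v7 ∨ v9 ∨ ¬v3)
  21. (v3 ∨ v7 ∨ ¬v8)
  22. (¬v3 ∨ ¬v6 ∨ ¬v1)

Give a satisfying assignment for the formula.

v1=False  v2=True  v3=True  v4=True  v5=True  v6=False  v7=True  v8=True  v9=False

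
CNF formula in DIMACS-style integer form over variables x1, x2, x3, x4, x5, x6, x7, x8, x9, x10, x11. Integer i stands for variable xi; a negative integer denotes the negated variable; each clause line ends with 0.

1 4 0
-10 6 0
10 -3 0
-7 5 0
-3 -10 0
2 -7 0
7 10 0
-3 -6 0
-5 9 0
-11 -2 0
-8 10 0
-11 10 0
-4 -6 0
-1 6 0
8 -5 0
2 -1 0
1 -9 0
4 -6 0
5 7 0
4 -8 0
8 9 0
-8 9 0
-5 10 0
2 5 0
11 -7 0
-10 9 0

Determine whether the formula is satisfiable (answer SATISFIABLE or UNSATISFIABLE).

UNSATISFIABLE

x10 = True:
  propagation gives x6=True, x3=False, x4=False; an empty clause results — contradiction.
x10 = False:
  propagation gives x3=False, x7=True, x5=True; an empty clause results — contradiction.
Every branch closes, so no satisfying assignment exists.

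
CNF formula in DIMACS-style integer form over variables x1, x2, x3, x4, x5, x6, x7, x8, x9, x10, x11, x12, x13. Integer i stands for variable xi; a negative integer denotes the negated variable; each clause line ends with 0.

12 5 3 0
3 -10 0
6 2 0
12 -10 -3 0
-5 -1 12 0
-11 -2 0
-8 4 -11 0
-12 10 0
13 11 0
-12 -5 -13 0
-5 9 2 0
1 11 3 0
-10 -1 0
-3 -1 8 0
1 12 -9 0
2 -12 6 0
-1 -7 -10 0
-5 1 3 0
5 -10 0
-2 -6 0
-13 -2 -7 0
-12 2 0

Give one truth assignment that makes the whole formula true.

x1=0, x2=0, x3=1, x4=0, x5=0, x6=1, x7=0, x8=0, x9=0, x10=0, x11=1, x12=0, x13=0

Check each clause:
  1. (x12 \/ x5 \/ x3) — x3 is true.
  2. (~x10 \/ x3) — x3 is true.
  3. (x6 \/ x2) — x6 is true.
  4. (~x3 \/ x12 \/ ~x10) — ~x10 is true.
  5. (x12 \/ ~x5 \/ ~x1) — ~x5 is true.
  6. (~x11 \/ ~x2) — ~x2 is true.
  7. (~x11 \/ x4 \/ ~x8) — ~x8 is true.
  8. (~x12 \/ x10) — ~x12 is true.
  9. (x11 \/ x13) — x11 is true.
  10. (~x12 \/ ~x5 \/ ~x13) — ~x5 is true.
  11. (x9 \/ x2 \/ ~x5) — ~x5 is true.
  12. (x11 \/ x1 \/ x3) — x3 is true.
  13. (~x1 \/ ~x10) — ~x10 is true.
  14. (x8 \/ ~x1 \/ ~x3) — ~x1 is true.
  15. (~x9 \/ x12 \/ x1) — ~x9 is true.
  16. (~x12 \/ x2 \/ x6) — ~x12 is true.
  17. (~x1 \/ ~x10 \/ ~x7) — ~x7 is true.
  18. (x3 \/ x1 \/ ~x5) — x3 is true.
  19. (x5 \/ ~x10) — ~x10 is true.
  20. (~x2 \/ ~x6) — ~x2 is true.
  21. (~x13 \/ ~x7 \/ ~x2) — ~x7 is true.
  22. (x2 \/ ~x12) — ~x12 is true.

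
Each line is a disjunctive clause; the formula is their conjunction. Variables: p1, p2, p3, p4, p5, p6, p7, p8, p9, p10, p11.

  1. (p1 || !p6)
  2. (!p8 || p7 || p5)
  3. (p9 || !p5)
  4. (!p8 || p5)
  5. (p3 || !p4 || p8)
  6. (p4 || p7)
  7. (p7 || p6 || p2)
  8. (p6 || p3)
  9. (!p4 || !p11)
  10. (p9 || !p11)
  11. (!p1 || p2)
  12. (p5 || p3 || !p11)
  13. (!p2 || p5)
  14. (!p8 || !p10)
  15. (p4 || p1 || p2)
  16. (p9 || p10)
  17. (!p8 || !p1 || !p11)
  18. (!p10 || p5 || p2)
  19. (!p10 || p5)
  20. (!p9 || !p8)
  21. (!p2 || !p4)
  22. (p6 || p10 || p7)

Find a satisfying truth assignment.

p1=True, p2=True, p3=False, p4=False, p5=True, p6=True, p7=True, p8=False, p9=True, p10=True, p11=False

Pure literal: p7 appears only positively; assign p7 = True.
Pure literal: p11 appears only negated; assign p11 = False.
Try p1 = True.
  then p2 is forced to True.
  then p5 is forced to True.
  then p9 is forced to True.
  then p8 is forced to False.
  then p4 is forced to False.
Try p3 = False.
  then p6 is forced to True.
p10 is now unconstrained; take p10 = True.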